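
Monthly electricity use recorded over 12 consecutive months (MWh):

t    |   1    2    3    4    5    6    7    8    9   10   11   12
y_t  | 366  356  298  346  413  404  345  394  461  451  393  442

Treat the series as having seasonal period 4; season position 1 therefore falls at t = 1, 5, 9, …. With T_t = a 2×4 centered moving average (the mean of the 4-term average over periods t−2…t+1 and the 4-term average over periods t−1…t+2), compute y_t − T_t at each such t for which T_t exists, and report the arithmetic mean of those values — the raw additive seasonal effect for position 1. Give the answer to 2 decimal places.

Season position 1 occurs at t = 5, 9 (where T_t is defined).
t=5: T_5 = 371.1250; y_5 − T_5 = 413 − 371.1250 = 41.8750
t=9: T_9 = 418.7500; y_9 − T_9 = 461 − 418.7500 = 42.2500
Mean deviation: (41.8750 + 42.2500) / 2 = 42.06

42.06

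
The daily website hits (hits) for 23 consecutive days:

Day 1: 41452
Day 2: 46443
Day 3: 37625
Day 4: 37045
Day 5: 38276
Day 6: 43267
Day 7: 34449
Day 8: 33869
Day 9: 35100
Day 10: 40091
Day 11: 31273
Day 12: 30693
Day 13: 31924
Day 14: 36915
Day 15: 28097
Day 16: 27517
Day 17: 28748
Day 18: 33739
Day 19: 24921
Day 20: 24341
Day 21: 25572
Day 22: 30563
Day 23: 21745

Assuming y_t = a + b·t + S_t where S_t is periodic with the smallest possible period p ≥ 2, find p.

4

First differences y_{t+1} − y_t: 4991, -8818, -580, 1231, 4991, -8818, -580, 1231, 4991, -8818, …
The difference pattern repeats every 4 terms and not for any smaller step, so p = 4.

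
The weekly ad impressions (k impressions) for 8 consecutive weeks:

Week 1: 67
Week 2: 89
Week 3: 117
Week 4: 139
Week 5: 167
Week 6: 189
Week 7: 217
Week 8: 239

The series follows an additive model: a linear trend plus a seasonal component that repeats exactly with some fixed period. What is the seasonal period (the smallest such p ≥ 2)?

2

First differences y_{t+1} − y_t: 22, 28, 22, 28, 22, 28, …
The difference pattern repeats every 2 terms and not for any smaller step, so p = 2.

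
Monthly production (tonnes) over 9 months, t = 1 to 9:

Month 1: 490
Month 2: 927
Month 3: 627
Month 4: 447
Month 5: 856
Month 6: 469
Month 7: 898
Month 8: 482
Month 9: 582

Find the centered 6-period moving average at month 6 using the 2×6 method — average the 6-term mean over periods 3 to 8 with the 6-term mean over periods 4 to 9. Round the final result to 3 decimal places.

Sum over 3–8: 627 + 447 + 856 + 469 + 898 + 482 = 3779
Sum over 4–9: 447 + 856 + 469 + 898 + 482 + 582 = 3734
CMA at t=6 = (3779 + 3734) / (2·6) = 7513 / 12 = 626.083

626.083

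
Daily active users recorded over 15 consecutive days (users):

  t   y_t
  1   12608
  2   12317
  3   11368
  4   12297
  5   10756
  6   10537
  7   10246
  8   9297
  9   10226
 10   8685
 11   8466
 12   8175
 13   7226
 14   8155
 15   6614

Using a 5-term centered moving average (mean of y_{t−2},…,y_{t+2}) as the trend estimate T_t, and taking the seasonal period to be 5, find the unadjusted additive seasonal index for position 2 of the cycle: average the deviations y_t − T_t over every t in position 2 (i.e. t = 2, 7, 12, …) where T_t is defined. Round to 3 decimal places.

Season position 2 occurs at t = 7, 12 (where T_t is defined).
t=7: T_7 = 10212.40000; y_7 − T_7 = 10246 − 10212.40000 = 33.60000
t=12: T_12 = 8141.40000; y_12 − T_12 = 8175 − 8141.40000 = 33.60000
Mean deviation: (33.60000 + 33.60000) / 2 = 33.600

33.600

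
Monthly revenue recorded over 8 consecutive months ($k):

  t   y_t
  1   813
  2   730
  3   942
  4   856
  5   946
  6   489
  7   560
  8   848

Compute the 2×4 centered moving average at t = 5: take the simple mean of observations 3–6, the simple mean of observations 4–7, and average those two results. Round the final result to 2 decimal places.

760.50

Sum over 3–6: 942 + 856 + 946 + 489 = 3233
Sum over 4–7: 856 + 946 + 489 + 560 = 2851
CMA at t=5 = (3233 + 2851) / (2·4) = 6084 / 8 = 760.50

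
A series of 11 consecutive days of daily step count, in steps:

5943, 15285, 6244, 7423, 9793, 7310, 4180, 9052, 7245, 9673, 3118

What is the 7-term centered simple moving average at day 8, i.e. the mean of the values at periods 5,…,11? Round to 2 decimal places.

7195.86

Sum of periods 5–11: 9793 + 7310 + 4180 + 9052 + 7245 + 9673 + 3118 = 50371
Divide by 7: 50371 / 7 = 7195.86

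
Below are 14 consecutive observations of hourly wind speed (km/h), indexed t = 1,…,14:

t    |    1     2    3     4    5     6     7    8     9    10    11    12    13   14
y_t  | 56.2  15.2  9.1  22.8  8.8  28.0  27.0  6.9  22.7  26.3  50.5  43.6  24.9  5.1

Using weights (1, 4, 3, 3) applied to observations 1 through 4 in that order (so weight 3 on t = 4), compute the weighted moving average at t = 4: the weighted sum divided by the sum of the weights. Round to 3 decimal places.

19.336

Weighted sum: 1·56.2 + 4·15.2 + 3·9.1 + 3·22.8 = 56.2 + 60.8 + 27.3 + 68.4 = 212.7
Weight total: 1 + 4 + 3 + 3 = 11
WMA = 212.7 / 11 = 19.336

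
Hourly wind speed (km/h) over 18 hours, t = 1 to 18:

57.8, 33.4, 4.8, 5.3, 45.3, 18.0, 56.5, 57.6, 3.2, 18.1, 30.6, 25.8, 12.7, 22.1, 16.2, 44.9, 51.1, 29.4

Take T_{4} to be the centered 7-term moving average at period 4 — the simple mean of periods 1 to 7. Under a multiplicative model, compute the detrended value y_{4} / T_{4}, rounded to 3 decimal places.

Trend T_4 = (57.8 + 33.4 + 4.8 + 5.3 + 45.3 + 18.0 + 56.5) / 7 = 221.1/7 = 31.58571
Ratio to trend: 5.3 / 31.58571 = 0.168

0.168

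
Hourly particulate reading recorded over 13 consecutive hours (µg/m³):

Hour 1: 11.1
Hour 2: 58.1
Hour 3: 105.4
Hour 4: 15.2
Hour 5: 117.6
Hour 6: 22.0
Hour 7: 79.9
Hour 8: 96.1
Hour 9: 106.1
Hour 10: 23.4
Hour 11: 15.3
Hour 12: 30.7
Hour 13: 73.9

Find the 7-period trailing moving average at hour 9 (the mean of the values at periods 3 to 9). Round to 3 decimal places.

77.471

Sum of periods 3–9: 105.4 + 15.2 + 117.6 + 22.0 + 79.9 + 96.1 + 106.1 = 542.3
Divide by 7: 542.3 / 7 = 77.471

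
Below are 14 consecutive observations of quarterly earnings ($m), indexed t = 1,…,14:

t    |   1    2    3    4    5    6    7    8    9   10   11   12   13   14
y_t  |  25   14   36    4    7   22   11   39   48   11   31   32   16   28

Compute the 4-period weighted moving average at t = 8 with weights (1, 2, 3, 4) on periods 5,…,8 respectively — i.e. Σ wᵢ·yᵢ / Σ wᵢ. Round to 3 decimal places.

24.000

Weighted sum: 1·7 + 2·22 + 3·11 + 4·39 = 7 + 44 + 33 + 156 = 240
Weight total: 1 + 2 + 3 + 4 = 10
WMA = 240 / 10 = 24.000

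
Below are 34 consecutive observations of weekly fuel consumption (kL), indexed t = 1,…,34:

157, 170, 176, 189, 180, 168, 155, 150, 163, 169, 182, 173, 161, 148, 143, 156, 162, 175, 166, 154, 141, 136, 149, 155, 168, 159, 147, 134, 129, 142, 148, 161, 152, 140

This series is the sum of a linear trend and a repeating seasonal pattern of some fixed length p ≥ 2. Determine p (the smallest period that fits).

First differences y_{t+1} − y_t: 13, 6, 13, -9, -12, -13, -5, 13, 6, 13, -9, -12, -13, -5, 13, 6, …
The difference pattern repeats every 7 terms and not for any smaller step, so p = 7.

7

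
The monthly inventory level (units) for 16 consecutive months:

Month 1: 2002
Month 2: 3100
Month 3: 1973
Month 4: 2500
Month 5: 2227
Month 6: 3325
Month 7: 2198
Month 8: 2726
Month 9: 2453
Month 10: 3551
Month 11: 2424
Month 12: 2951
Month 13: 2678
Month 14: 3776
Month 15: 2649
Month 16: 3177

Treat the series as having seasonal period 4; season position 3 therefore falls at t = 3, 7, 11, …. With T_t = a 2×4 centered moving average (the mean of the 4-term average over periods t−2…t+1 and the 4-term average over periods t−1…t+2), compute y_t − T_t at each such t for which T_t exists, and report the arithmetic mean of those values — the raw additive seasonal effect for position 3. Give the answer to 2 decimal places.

Season position 3 occurs at t = 3, 7, 11 (where T_t is defined).
t=3: T_3 = 2421.8750; y_3 − T_3 = 1973 − 2421.8750 = -448.8750
t=7: T_7 = 2647.2500; y_7 − T_7 = 2198 − 2647.2500 = -449.2500
t=11: T_11 = 2872.8750; y_11 − T_11 = 2424 − 2872.8750 = -448.8750
Mean deviation: (-448.8750 + -449.2500 + -448.8750) / 3 = -449.00

-449.00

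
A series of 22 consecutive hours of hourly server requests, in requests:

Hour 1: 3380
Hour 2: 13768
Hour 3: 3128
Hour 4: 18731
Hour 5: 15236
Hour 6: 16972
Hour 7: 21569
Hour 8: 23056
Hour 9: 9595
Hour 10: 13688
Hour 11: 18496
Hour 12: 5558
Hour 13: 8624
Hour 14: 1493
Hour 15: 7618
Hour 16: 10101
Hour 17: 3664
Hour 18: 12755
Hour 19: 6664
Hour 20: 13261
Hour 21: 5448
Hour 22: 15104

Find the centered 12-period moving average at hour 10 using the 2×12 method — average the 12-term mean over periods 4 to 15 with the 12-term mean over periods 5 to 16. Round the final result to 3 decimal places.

Sum over 4–15: 18731 + 15236 + 16972 + 21569 + 23056 + 9595 + 13688 + 18496 + 5558 + 8624 + 1493 + 7618 = 160636
Sum over 5–16: 15236 + 16972 + 21569 + 23056 + 9595 + 13688 + 18496 + 5558 + 8624 + 1493 + 7618 + 10101 = 152006
CMA at t=10 = (160636 + 152006) / (2·12) = 312642 / 24 = 13026.750

13026.750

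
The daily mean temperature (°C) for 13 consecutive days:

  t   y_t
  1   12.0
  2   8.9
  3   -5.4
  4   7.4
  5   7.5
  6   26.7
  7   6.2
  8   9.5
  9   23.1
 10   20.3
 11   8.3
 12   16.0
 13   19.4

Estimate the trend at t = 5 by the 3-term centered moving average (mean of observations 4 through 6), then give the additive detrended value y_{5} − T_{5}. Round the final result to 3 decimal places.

-6.367

Trend T_5 = (7.4 + 7.5 + 26.7) / 3 = 41.6/3 = 13.86667
Detrended value: 7.5 − 13.86667 = -6.367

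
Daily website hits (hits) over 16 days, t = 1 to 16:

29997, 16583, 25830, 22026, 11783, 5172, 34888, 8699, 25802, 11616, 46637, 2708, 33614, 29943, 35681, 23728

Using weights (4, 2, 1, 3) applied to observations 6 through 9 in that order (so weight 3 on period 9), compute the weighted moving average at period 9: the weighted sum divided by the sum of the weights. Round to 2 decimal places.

17656.90

Weighted sum: 4·5172 + 2·34888 + 1·8699 + 3·25802 = 20688 + 69776 + 8699 + 77406 = 176569
Weight total: 4 + 2 + 1 + 3 = 10
WMA = 176569 / 10 = 17656.90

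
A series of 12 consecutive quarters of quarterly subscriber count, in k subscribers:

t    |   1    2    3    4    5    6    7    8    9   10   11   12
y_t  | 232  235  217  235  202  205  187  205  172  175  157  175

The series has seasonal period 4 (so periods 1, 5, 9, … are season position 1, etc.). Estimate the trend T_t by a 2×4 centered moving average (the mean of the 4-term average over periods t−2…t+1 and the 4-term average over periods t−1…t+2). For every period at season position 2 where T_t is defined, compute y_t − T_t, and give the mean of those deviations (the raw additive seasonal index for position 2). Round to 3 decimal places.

Season position 2 occurs at t = 6, 10 (where T_t is defined).
t=6: T_6 = 203.50000; y_6 − T_6 = 205 − 203.50000 = 1.50000
t=10: T_10 = 173.50000; y_10 − T_10 = 175 − 173.50000 = 1.50000
Mean deviation: (1.50000 + 1.50000) / 2 = 1.500

1.500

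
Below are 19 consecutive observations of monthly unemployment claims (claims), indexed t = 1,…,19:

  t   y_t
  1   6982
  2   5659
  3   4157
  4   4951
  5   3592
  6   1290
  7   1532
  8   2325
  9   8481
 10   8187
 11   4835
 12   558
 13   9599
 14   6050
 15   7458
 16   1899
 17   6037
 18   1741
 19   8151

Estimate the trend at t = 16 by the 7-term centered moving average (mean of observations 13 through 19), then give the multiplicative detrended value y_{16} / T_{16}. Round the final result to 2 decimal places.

Trend T_16 = (9599 + 6050 + 7458 + 1899 + 6037 + 1741 + 8151) / 7 = 40935/7 = 5847.8571
Ratio to trend: 1899 / 5847.8571 = 0.32

0.32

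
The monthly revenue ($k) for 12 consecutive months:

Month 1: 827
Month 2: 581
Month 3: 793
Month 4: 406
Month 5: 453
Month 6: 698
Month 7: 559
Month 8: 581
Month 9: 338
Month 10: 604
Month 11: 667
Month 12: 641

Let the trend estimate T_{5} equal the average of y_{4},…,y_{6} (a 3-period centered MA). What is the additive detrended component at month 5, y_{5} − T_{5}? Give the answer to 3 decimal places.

Trend T_5 = (406 + 453 + 698) / 3 = 1557/3 = 519.00000
Detrended value: 453 − 519.00000 = -66.000

-66.000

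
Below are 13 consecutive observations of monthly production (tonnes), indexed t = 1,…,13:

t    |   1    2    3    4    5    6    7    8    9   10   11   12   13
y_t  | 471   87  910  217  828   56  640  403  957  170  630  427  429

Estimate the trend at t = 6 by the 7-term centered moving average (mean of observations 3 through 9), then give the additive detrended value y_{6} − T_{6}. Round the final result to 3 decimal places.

Trend T_6 = (910 + 217 + 828 + 56 + 640 + 403 + 957) / 7 = 4011/7 = 573.00000
Detrended value: 56 − 573.00000 = -517.000

-517.000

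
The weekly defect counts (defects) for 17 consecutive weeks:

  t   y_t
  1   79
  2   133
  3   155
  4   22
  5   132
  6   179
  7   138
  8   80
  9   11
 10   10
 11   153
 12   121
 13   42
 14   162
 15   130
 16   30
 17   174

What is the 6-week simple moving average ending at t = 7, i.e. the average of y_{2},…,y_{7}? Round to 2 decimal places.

Sum of periods 2–7: 133 + 155 + 22 + 132 + 179 + 138 = 759
Divide by 6: 759 / 6 = 126.50

126.50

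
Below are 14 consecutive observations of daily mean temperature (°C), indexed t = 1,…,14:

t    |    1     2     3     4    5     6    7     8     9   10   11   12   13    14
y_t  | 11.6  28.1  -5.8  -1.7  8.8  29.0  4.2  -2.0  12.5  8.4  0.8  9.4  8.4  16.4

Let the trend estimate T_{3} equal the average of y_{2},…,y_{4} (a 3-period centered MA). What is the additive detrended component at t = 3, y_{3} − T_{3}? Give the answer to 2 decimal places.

Trend T_3 = (28.1 + (-5.8) + (-1.7)) / 3 = 20.6/3 = 6.8667
Detrended value: -5.8 − 6.8667 = -12.67

-12.67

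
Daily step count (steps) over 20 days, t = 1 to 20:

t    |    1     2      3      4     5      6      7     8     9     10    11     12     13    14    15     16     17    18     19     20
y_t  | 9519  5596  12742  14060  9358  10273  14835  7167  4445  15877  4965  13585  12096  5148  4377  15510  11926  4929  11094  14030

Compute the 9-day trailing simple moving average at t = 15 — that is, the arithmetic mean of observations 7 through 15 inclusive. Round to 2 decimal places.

9166.11

Sum of periods 7–15: 14835 + 7167 + 4445 + 15877 + 4965 + 13585 + 12096 + 5148 + 4377 = 82495
Divide by 9: 82495 / 9 = 9166.11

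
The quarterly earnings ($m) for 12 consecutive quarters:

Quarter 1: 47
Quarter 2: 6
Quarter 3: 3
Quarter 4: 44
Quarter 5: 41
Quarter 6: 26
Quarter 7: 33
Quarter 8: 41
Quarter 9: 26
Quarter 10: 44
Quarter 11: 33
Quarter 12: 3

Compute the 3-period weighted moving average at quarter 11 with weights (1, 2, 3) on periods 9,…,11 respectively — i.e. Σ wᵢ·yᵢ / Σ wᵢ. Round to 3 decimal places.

Weighted sum: 1·26 + 2·44 + 3·33 = 26 + 88 + 99 = 213
Weight total: 1 + 2 + 3 = 6
WMA = 213 / 6 = 35.500

35.500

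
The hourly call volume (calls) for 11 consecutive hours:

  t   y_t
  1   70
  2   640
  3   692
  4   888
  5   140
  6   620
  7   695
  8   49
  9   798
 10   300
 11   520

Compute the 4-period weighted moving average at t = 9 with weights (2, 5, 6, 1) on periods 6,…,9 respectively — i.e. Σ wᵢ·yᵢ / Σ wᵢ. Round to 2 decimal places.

Weighted sum: 2·620 + 5·695 + 6·49 + 1·798 = 1240 + 3475 + 294 + 798 = 5807
Weight total: 2 + 5 + 6 + 1 = 14
WMA = 5807 / 14 = 414.79

414.79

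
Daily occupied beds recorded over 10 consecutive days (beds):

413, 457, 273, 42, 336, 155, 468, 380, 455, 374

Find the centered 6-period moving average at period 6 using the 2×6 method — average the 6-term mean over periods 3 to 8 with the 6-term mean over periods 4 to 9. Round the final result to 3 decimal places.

290.833

Sum over 3–8: 273 + 42 + 336 + 155 + 468 + 380 = 1654
Sum over 4–9: 42 + 336 + 155 + 468 + 380 + 455 = 1836
CMA at t=6 = (1654 + 1836) / (2·6) = 3490 / 12 = 290.833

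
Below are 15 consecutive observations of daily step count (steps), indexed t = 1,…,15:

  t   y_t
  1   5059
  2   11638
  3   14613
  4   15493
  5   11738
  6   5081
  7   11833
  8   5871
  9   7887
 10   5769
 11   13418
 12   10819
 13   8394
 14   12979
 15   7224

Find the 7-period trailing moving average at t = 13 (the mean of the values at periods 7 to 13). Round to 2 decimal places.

9141.57

Sum of periods 7–13: 11833 + 5871 + 7887 + 5769 + 13418 + 10819 + 8394 = 63991
Divide by 7: 63991 / 7 = 9141.57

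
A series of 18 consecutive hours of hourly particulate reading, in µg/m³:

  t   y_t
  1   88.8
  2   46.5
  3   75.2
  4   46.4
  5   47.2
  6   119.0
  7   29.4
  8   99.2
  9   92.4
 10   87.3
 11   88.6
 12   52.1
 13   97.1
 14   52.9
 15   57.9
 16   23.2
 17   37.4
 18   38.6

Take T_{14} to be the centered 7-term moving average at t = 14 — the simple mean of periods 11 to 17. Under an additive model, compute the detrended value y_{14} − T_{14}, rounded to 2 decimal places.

-5.56

Trend T_14 = (88.6 + 52.1 + 97.1 + 52.9 + 57.9 + 23.2 + 37.4) / 7 = 409.2/7 = 58.4571
Detrended value: 52.9 − 58.4571 = -5.56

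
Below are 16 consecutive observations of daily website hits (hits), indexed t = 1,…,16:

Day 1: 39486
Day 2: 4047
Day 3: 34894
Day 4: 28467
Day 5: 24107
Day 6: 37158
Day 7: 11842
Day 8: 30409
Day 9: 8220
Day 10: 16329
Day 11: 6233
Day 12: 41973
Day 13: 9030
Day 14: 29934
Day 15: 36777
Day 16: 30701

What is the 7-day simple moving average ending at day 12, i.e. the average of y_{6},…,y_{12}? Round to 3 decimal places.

Sum of periods 6–12: 37158 + 11842 + 30409 + 8220 + 16329 + 6233 + 41973 = 152164
Divide by 7: 152164 / 7 = 21737.714

21737.714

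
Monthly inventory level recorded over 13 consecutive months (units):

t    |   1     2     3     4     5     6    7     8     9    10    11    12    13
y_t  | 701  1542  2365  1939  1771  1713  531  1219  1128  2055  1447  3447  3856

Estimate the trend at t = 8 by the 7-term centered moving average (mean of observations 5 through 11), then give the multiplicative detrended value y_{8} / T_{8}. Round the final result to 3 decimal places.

0.865

Trend T_8 = (1771 + 1713 + 531 + 1219 + 1128 + 2055 + 1447) / 7 = 9864/7 = 1409.14286
Ratio to trend: 1219 / 1409.14286 = 0.865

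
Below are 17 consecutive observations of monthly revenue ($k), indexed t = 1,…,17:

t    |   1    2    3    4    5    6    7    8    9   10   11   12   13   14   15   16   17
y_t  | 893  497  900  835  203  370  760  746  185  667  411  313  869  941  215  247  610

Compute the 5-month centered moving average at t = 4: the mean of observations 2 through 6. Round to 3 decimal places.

561.000

Sum of periods 2–6: 497 + 900 + 835 + 203 + 370 = 2805
Divide by 5: 2805 / 5 = 561.000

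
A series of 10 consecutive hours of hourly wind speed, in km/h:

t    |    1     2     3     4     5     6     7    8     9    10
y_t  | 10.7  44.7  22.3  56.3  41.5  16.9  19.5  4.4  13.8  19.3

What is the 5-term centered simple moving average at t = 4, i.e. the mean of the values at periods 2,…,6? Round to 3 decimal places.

36.340

Sum of periods 2–6: 44.7 + 22.3 + 56.3 + 41.5 + 16.9 = 181.7
Divide by 5: 181.7 / 5 = 36.340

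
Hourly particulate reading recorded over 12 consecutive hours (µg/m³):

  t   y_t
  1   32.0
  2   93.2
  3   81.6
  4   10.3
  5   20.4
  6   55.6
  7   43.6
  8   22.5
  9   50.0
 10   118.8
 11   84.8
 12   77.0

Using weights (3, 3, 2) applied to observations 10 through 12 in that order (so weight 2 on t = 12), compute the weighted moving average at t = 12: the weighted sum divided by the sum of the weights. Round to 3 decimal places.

Weighted sum: 3·118.8 + 3·84.8 + 2·77.0 = 356.4 + 254.4 + 154.0 = 764.8
Weight total: 3 + 3 + 2 = 8
WMA = 764.8 / 8 = 95.600

95.600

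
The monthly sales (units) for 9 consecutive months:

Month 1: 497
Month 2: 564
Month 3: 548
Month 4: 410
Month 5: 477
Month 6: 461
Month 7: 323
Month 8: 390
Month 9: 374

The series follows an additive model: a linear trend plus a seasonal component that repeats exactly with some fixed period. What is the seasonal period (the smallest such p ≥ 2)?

3

First differences y_{t+1} − y_t: 67, -16, -138, 67, -16, -138, 67, -16, …
The difference pattern repeats every 3 terms and not for any smaller step, so p = 3.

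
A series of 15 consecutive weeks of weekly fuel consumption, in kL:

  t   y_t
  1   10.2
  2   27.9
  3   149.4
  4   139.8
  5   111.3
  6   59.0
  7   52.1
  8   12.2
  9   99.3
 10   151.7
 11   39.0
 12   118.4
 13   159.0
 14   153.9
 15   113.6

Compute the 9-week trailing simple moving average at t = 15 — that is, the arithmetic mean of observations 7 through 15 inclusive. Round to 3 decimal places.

99.911

Sum of periods 7–15: 52.1 + 12.2 + 99.3 + 151.7 + 39.0 + 118.4 + 159.0 + 153.9 + 113.6 = 899.2
Divide by 9: 899.2 / 9 = 99.911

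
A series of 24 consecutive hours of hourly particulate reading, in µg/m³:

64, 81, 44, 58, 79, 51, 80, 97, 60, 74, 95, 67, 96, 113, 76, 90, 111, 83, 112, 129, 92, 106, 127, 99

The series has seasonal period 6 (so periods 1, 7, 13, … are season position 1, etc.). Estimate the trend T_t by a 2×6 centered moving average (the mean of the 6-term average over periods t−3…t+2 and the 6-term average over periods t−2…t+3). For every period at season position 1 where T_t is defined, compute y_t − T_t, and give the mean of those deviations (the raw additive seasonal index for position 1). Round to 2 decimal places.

7.83

Season position 1 occurs at t = 7, 13, 19 (where T_t is defined).
t=7: T_7 = 72.1667; y_7 − T_7 = 80 − 72.1667 = 7.8333
t=13: T_13 = 88.1667; y_13 − T_13 = 96 − 88.1667 = 7.8333
t=19: T_19 = 104.1667; y_19 − T_19 = 112 − 104.1667 = 7.8333
Mean deviation: (7.8333 + 7.8333 + 7.8333) / 3 = 7.83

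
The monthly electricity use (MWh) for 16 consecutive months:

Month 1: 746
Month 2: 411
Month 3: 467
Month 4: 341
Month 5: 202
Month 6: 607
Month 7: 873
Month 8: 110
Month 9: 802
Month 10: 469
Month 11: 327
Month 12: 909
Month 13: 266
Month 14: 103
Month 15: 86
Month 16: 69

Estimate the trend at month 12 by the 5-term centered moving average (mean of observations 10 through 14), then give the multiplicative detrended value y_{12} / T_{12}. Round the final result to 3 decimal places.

2.191

Trend T_12 = (469 + 327 + 909 + 266 + 103) / 5 = 2074/5 = 414.80000
Ratio to trend: 909 / 414.80000 = 2.191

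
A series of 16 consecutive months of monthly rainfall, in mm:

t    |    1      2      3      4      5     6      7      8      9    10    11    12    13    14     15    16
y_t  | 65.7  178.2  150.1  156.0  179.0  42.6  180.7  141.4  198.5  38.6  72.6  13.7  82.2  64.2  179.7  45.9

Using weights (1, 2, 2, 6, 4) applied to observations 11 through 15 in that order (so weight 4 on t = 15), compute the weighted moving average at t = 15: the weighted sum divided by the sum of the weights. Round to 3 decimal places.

Weighted sum: 1·72.6 + 2·13.7 + 2·82.2 + 6·64.2 + 4·179.7 = 72.6 + 27.4 + 164.4 + 385.2 + 718.8 = 1368.4
Weight total: 1 + 2 + 2 + 6 + 4 = 15
WMA = 1368.4 / 15 = 91.227

91.227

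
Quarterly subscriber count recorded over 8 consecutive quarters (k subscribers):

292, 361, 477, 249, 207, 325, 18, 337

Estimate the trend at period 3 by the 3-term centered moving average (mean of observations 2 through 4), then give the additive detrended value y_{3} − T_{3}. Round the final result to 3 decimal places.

Trend T_3 = (361 + 477 + 249) / 3 = 1087/3 = 362.33333
Detrended value: 477 − 362.33333 = 114.667

114.667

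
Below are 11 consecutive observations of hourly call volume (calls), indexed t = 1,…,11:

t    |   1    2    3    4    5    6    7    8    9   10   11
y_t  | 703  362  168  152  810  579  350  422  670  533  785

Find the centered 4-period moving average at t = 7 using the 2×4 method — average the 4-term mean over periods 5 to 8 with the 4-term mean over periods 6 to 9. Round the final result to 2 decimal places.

522.75

Sum over 5–8: 810 + 579 + 350 + 422 = 2161
Sum over 6–9: 579 + 350 + 422 + 670 = 2021
CMA at t=7 = (2161 + 2021) / (2·4) = 4182 / 8 = 522.75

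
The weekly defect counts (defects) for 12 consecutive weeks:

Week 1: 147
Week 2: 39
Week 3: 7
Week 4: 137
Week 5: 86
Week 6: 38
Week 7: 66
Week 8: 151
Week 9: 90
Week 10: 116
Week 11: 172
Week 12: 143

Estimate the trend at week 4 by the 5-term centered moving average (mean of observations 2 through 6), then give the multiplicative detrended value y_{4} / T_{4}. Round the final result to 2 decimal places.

2.23

Trend T_4 = (39 + 7 + 137 + 86 + 38) / 5 = 307/5 = 61.4000
Ratio to trend: 137 / 61.4000 = 2.23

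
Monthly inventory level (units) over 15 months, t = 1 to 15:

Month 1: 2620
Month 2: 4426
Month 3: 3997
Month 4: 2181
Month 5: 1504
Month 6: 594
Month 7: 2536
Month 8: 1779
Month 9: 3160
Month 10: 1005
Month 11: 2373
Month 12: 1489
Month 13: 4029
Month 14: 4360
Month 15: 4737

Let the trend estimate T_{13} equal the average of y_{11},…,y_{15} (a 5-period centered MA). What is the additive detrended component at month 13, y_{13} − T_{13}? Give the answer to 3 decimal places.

631.400

Trend T_13 = (2373 + 1489 + 4029 + 4360 + 4737) / 5 = 16988/5 = 3397.60000
Detrended value: 4029 − 3397.60000 = 631.400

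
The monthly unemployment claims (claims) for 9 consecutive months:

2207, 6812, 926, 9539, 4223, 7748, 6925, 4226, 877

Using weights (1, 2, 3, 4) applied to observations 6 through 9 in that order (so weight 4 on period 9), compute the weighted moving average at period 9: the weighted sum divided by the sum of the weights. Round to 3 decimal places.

Weighted sum: 1·7748 + 2·6925 + 3·4226 + 4·877 = 7748 + 13850 + 12678 + 3508 = 37784
Weight total: 1 + 2 + 3 + 4 = 10
WMA = 37784 / 10 = 3778.400

3778.400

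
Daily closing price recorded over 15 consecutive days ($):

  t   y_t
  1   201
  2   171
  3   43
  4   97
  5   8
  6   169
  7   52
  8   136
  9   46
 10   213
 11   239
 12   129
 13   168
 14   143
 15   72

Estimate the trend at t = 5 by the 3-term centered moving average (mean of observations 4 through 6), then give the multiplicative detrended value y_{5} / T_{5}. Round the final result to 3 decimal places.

Trend T_5 = (97 + 8 + 169) / 3 = 274/3 = 91.33333
Ratio to trend: 8 / 91.33333 = 0.088

0.088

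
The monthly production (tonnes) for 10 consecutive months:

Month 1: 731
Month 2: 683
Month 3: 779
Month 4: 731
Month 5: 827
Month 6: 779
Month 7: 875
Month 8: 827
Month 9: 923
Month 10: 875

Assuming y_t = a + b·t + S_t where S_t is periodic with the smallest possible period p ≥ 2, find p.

2

First differences y_{t+1} − y_t: -48, 96, -48, 96, -48, 96, …
The difference pattern repeats every 2 terms and not for any smaller step, so p = 2.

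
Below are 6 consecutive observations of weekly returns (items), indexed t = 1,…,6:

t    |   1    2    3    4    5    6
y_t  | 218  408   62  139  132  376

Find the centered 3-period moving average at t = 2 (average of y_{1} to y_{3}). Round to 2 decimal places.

Sum of periods 1–3: 218 + 408 + 62 = 688
Divide by 3: 688 / 3 = 229.33

229.33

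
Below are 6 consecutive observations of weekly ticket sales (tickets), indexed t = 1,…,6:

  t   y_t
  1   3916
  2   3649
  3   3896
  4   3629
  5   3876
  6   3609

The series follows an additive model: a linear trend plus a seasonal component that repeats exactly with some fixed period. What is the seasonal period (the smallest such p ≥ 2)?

First differences y_{t+1} − y_t: -267, 247, -267, 247, -267, …
The difference pattern repeats every 2 terms and not for any smaller step, so p = 2.

2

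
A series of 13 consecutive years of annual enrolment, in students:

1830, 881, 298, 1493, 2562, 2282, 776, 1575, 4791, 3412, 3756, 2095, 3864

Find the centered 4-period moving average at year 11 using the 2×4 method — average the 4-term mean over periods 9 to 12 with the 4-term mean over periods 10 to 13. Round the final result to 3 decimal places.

3397.625

Sum over 9–12: 4791 + 3412 + 3756 + 2095 = 14054
Sum over 10–13: 3412 + 3756 + 2095 + 3864 = 13127
CMA at t=11 = (14054 + 13127) / (2·4) = 27181 / 8 = 3397.625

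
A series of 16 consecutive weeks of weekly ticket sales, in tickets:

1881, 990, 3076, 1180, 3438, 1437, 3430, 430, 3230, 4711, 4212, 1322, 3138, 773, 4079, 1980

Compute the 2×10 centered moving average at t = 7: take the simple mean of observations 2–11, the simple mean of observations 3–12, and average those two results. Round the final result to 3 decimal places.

Sum over 2–11: 990 + 3076 + 1180 + 3438 + 1437 + 3430 + 430 + 3230 + 4711 + 4212 = 26134
Sum over 3–12: 3076 + 1180 + 3438 + 1437 + 3430 + 430 + 3230 + 4711 + 4212 + 1322 = 26466
CMA at t=7 = (26134 + 26466) / (2·10) = 52600 / 20 = 2630.000

2630.000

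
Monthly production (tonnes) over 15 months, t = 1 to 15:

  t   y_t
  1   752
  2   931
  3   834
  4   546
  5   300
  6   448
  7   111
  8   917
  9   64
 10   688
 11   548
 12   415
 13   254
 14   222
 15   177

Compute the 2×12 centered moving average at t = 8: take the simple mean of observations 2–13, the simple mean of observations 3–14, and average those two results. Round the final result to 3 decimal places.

475.125

Sum over 2–13: 931 + 834 + 546 + 300 + 448 + 111 + 917 + 64 + 688 + 548 + 415 + 254 = 6056
Sum over 3–14: 834 + 546 + 300 + 448 + 111 + 917 + 64 + 688 + 548 + 415 + 254 + 222 = 5347
CMA at t=8 = (6056 + 5347) / (2·12) = 11403 / 24 = 475.125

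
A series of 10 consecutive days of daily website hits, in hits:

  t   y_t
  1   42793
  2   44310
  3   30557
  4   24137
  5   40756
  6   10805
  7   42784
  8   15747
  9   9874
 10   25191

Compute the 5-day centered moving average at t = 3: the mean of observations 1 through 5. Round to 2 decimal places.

36510.60

Sum of periods 1–5: 42793 + 44310 + 30557 + 24137 + 40756 = 182553
Divide by 5: 182553 / 5 = 36510.60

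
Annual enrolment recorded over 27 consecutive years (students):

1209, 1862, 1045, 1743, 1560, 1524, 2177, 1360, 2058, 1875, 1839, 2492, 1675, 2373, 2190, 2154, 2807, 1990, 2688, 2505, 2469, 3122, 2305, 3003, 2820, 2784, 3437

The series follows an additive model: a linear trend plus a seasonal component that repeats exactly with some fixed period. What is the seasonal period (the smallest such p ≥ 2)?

5

First differences y_{t+1} − y_t: 653, -817, 698, -183, -36, 653, -817, 698, -183, -36, 653, -817, …
The difference pattern repeats every 5 terms and not for any smaller step, so p = 5.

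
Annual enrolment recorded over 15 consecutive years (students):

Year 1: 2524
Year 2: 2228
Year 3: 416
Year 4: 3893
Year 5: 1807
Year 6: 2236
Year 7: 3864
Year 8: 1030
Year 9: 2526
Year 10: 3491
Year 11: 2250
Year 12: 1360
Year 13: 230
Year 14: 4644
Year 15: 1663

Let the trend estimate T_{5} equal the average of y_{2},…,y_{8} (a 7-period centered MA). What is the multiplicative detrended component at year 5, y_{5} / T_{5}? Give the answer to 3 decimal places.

Trend T_5 = (2228 + 416 + 3893 + 1807 + 2236 + 3864 + 1030) / 7 = 15474/7 = 2210.57143
Ratio to trend: 1807 / 2210.57143 = 0.817

0.817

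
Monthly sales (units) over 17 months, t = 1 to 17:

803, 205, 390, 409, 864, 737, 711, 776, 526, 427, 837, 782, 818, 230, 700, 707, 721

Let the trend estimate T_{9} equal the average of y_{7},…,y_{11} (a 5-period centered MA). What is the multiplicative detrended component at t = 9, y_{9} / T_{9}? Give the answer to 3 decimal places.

Trend T_9 = (711 + 776 + 526 + 427 + 837) / 5 = 3277/5 = 655.40000
Ratio to trend: 526 / 655.40000 = 0.803

0.803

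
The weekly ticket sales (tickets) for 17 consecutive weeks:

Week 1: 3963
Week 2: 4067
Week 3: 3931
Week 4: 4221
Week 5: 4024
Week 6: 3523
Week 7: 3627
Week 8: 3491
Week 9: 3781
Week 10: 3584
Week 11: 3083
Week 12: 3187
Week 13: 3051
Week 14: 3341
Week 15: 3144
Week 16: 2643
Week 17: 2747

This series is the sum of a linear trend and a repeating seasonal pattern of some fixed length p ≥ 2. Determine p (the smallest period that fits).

5

First differences y_{t+1} − y_t: 104, -136, 290, -197, -501, 104, -136, 290, -197, -501, 104, -136, …
The difference pattern repeats every 5 terms and not for any smaller step, so p = 5.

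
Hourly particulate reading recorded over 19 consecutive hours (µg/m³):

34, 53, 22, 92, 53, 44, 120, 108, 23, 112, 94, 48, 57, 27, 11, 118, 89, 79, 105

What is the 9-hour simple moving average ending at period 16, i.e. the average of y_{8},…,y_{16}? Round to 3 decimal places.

Sum of periods 8–16: 108 + 23 + 112 + 94 + 48 + 57 + 27 + 11 + 118 = 598
Divide by 9: 598 / 9 = 66.444

66.444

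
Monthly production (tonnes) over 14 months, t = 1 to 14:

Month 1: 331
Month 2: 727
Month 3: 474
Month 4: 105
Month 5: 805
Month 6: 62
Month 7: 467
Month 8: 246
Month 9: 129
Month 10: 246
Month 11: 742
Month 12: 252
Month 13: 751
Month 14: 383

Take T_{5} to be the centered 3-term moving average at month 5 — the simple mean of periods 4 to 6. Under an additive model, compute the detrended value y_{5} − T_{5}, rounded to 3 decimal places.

Trend T_5 = (105 + 805 + 62) / 3 = 972/3 = 324.00000
Detrended value: 805 − 324.00000 = 481.000

481.000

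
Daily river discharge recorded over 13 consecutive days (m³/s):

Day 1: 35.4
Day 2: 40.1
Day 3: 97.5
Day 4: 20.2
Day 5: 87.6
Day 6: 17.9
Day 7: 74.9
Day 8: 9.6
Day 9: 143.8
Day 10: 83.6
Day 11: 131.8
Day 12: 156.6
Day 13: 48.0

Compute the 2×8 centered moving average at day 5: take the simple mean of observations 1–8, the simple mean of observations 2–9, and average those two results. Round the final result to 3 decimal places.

54.675

Sum over 1–8: 35.4 + 40.1 + 97.5 + 20.2 + 87.6 + 17.9 + 74.9 + 9.6 = 383.2
Sum over 2–9: 40.1 + 97.5 + 20.2 + 87.6 + 17.9 + 74.9 + 9.6 + 143.8 = 491.6
CMA at t=5 = (383.2 + 491.6) / (2·8) = 874.8 / 16 = 54.675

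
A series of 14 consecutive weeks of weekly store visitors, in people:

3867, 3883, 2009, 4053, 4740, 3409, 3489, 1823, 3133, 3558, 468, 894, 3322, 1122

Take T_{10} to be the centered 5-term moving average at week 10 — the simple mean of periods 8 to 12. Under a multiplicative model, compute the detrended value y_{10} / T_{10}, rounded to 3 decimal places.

1.801

Trend T_10 = (1823 + 3133 + 3558 + 468 + 894) / 5 = 9876/5 = 1975.20000
Ratio to trend: 3558 / 1975.20000 = 1.801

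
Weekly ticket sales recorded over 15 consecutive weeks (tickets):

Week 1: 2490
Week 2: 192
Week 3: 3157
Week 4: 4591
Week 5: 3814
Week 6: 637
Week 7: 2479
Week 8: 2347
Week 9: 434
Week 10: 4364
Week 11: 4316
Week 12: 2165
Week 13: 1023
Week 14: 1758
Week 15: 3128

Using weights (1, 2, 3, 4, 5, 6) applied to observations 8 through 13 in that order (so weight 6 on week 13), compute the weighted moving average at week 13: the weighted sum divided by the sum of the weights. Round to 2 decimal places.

2406.38

Weighted sum: 1·2347 + 2·434 + 3·4364 + 4·4316 + 5·2165 + 6·1023 = 2347 + 868 + 13092 + 17264 + 10825 + 6138 = 50534
Weight total: 1 + 2 + 3 + 4 + 5 + 6 = 21
WMA = 50534 / 21 = 2406.38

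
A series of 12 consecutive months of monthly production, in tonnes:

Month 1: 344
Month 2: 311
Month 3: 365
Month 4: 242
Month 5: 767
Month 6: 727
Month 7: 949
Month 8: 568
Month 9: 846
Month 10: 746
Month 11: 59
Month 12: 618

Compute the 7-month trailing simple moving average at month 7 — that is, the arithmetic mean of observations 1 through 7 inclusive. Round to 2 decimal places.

529.29

Sum of periods 1–7: 344 + 311 + 365 + 242 + 767 + 727 + 949 = 3705
Divide by 7: 3705 / 7 = 529.29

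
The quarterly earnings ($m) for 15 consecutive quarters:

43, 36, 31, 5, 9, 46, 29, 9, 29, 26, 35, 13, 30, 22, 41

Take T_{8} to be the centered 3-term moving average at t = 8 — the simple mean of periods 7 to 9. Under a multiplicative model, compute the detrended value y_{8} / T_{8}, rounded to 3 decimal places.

0.403

Trend T_8 = (29 + 9 + 29) / 3 = 67/3 = 22.33333
Ratio to trend: 9 / 22.33333 = 0.403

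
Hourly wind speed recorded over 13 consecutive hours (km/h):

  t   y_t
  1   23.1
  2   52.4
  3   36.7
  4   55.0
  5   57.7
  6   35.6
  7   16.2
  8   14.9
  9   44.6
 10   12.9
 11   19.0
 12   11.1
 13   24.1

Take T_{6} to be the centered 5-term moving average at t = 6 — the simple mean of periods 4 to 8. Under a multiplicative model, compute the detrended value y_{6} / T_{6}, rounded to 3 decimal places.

Trend T_6 = (55.0 + 57.7 + 35.6 + 16.2 + 14.9) / 5 = 179.4/5 = 35.88000
Ratio to trend: 35.6 / 35.88000 = 0.992

0.992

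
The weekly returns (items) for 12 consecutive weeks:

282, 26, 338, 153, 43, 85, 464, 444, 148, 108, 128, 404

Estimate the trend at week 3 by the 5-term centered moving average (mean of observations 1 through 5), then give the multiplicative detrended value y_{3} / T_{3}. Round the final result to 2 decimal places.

Trend T_3 = (282 + 26 + 338 + 153 + 43) / 5 = 842/5 = 168.4000
Ratio to trend: 338 / 168.4000 = 2.01

2.01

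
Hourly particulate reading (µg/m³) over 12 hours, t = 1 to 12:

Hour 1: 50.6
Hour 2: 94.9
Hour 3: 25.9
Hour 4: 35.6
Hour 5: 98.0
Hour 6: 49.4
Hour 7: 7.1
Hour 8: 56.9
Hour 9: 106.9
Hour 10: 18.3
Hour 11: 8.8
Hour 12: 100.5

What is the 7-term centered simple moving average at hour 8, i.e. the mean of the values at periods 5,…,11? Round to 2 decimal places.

49.34

Sum of periods 5–11: 98.0 + 49.4 + 7.1 + 56.9 + 106.9 + 18.3 + 8.8 = 345.4
Divide by 7: 345.4 / 7 = 49.34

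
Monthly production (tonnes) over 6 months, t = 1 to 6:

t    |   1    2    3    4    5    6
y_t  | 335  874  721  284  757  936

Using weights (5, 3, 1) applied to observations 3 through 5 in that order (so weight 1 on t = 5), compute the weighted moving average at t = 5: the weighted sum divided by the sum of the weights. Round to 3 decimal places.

579.333

Weighted sum: 5·721 + 3·284 + 1·757 = 3605 + 852 + 757 = 5214
Weight total: 5 + 3 + 1 = 9
WMA = 5214 / 9 = 579.333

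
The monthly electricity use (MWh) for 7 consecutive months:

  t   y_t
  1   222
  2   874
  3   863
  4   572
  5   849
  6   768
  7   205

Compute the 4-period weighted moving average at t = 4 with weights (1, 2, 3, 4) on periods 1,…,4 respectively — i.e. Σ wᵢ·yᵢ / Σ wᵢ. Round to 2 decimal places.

Weighted sum: 1·222 + 2·874 + 3·863 + 4·572 = 222 + 1748 + 2589 + 2288 = 6847
Weight total: 1 + 2 + 3 + 4 = 10
WMA = 6847 / 10 = 684.70

684.70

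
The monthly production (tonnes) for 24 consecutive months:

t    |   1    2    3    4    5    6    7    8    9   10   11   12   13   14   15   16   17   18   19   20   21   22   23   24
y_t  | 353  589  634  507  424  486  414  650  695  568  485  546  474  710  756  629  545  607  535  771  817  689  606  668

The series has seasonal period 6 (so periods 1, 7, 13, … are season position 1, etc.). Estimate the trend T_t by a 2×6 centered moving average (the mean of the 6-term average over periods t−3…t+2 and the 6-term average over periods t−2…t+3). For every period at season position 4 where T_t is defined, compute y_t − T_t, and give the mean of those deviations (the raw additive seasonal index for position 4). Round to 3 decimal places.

Season position 4 occurs at t = 4, 10, 16 (where T_t is defined).
t=4: T_4 = 503.91667; y_4 − T_4 = 507 − 503.91667 = 3.08333
t=10: T_10 = 564.66667; y_10 − T_10 = 568 − 564.66667 = 3.33333
t=16: T_16 = 625.25000; y_16 − T_16 = 629 − 625.25000 = 3.75000
Mean deviation: (3.08333 + 3.33333 + 3.75000) / 3 = 3.389

3.389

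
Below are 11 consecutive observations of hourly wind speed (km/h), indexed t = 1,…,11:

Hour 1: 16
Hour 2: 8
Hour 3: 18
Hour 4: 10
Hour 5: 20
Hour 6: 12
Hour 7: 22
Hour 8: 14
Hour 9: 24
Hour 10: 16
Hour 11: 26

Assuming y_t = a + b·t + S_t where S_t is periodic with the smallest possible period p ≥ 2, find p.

First differences y_{t+1} − y_t: -8, 10, -8, 10, -8, 10, …
The difference pattern repeats every 2 terms and not for any smaller step, so p = 2.

2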